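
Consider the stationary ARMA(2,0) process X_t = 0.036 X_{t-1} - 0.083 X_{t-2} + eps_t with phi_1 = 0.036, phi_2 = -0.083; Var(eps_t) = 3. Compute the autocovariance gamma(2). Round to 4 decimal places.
\gamma(2) = -0.2474

Multiply the model equation by X_{t-k} and take expectations. With theta_0 = psi_0 = 1 and psi_j the MA(infinity) weights, this gives
  gamma(k) - sum_i phi_i gamma(k-i) = c_k,
  c_k = sigma^2 * sum_{j=k..q} theta_j psi_{j-k}   (c_k = 0 for k > q),
using gamma(-m) = gamma(m).
Pure AR (q = 0): c_0 = sigma^2 = 3, c_k = 0 for k >= 1.
Equations for k = 0, 1, 2 (AR order 2, c_2 = 0):
  (E0) gamma(0) = phi_1 gamma(1) + phi_2 gamma(2) + c_0
  (E1) gamma(1) = phi_1 gamma(0) + phi_2 gamma(1) + c_1
  (E2) gamma(2) = phi_1 gamma(1) + phi_2 gamma(0)
From (E1): gamma(1) = A gamma(0) + B with
  A = phi_1 / (1 - phi_2) = 0.036 / 1.083 = 0.033241,   B = c_1 / (1 - phi_2) = 0 / 1.083 = 0.
Insert (E2) into (E0): gamma(0) (1 - phi_2^2) = phi_1 (1 + phi_2) gamma(1) + c_0.
  phi_1 (1 + phi_2) = (0.036)(0.917) = 0.033012,   1 - phi_2^2 = 0.993111.
Replace gamma(1) by A gamma(0) + B and collect gamma(0):
  gamma(0) [0.993111 - (0.033012)(0.033241)] = c_0 = 3
  gamma(0) * 0.992014 = 3
  gamma(0) = 3 / 0.992014 = 3.024152.
  gamma(1) = A gamma(0) = (0.033241)(3.024152) = 0.100526.
  gamma(2) = phi_1 gamma(1) + phi_2 gamma(0) = (0.036)(0.100526) + (-0.083)(3.024152) = -0.247386.
Therefore gamma(2) = -0.2474 (to 4 decimal places).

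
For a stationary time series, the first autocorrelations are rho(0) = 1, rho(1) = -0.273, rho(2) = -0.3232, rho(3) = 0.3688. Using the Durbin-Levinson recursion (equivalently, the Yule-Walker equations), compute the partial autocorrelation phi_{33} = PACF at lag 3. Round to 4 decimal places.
\phi_{33} = 0.1661

The PACF at lag k is phi_{kk}, the last component of the solution
to the Yule-Walker system G_k phi = r_k where
  (G_k)_{ij} = rho(|i - j|), (r_k)_i = rho(i), i,j = 1..k.
Equivalently, Durbin-Levinson gives phi_{kk} iteratively:
  phi_{11} = rho(1)
  phi_{kk} = [rho(k) - sum_{j=1..k-1} phi_{k-1,j} rho(k-j)]
            / [1 - sum_{j=1..k-1} phi_{k-1,j} rho(j)],
  phi_{k,j} = phi_{k-1,j} - phi_{kk} phi_{k-1,k-j},  j = 1..k-1.
Step k = 1:
  phi_11 = rho(1) = -0.273.
Step k = 2:
  phi_22 = [rho(2) - phi_11 rho(1)] / [1 - phi_11 rho(1)] = [-0.3232 - (-0.273)(-0.273)] / [1 - (-0.273)(-0.273)]
         = -0.397729 / 0.925471 = -0.429758.
  Update: phi_21 = phi_11 - phi_22 phi_11 = -0.273 - (-0.429758)(-0.273) = -0.390324.
Step k = 3:
  phi_33 = [rho(3) - phi_21 rho(2) - phi_22 rho(1)] / [1 - phi_21 rho(1) - phi_22 rho(2)]
    numerator   = 0.3688 - (-0.390324)(-0.3232) - (-0.429758)(-0.273) = 0.1253232
    denominator = 1 - (-0.390324)(-0.273) - (-0.429758)(-0.3232) = 0.75454359
  phi_33 = 0.1253232 / 0.75454359 = 0.1661.
Therefore phi_{33} = 0.1661.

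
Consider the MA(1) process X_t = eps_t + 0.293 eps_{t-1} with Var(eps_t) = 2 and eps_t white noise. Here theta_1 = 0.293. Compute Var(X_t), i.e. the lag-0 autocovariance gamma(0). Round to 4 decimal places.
\gamma(0) = 2.1717

For an MA(q) process X_t = eps_t + sum_i theta_i eps_{t-i} with
Var(eps_t) = sigma^2, the variance is
  gamma(0) = sigma^2 * (1 + sum_i theta_i^2).
  sum_i theta_i^2 = (0.293)^2 = 0.085849.
  gamma(0) = 2 * (1 + 0.085849) = 2 * 1.085849 = 2.171698, which rounds to 2.1717.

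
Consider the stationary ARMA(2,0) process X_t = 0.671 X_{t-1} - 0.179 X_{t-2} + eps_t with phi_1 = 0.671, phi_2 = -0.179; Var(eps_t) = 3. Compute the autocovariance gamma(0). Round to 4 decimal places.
\gamma(0) = 4.5841

Multiply the model equation by X_{t-k} and take expectations. With theta_0 = psi_0 = 1 and psi_j the MA(infinity) weights, this gives
  gamma(k) - sum_i phi_i gamma(k-i) = c_k,
  c_k = sigma^2 * sum_{j=k..q} theta_j psi_{j-k}   (c_k = 0 for k > q),
using gamma(-m) = gamma(m).
Pure AR (q = 0): c_0 = sigma^2 = 3, c_k = 0 for k >= 1.
Equations for k = 0, 1, 2 (AR order 2, c_2 = 0):
  (E0) gamma(0) = phi_1 gamma(1) + phi_2 gamma(2) + c_0
  (E1) gamma(1) = phi_1 gamma(0) + phi_2 gamma(1) + c_1
  (E2) gamma(2) = phi_1 gamma(1) + phi_2 gamma(0)
From (E1): gamma(1) = A gamma(0) + B with
  A = phi_1 / (1 - phi_2) = 0.671 / 1.179 = 0.569126,   B = c_1 / (1 - phi_2) = 0 / 1.179 = 0.
Insert (E2) into (E0): gamma(0) (1 - phi_2^2) = phi_1 (1 + phi_2) gamma(1) + c_0.
  phi_1 (1 + phi_2) = (0.671)(0.821) = 0.550891,   1 - phi_2^2 = 0.967959.
Replace gamma(1) by A gamma(0) + B and collect gamma(0):
  gamma(0) [0.967959 - (0.550891)(0.569126)] = c_0 = 3
  gamma(0) * 0.654432 = 3
  gamma(0) = 3 / 0.654432 = 4.584125.
Therefore gamma(0) = 4.5841 (to 4 decimal places).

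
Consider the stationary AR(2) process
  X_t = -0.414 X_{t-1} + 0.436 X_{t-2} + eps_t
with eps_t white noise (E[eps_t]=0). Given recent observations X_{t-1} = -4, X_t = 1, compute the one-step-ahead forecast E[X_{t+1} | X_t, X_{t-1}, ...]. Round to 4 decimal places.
E[X_{t+1} \mid \mathcal F_t] = -2.1580

For an AR(p) model X_t = c + sum_i phi_i X_{t-i} + eps_t, the
one-step-ahead conditional mean is
  E[X_{t+1} | X_t, ...] = c + sum_i phi_i X_{t+1-i}.
Substitute known values:
  E[X_{t+1} | ...] = (-0.414) * (1) + (0.436) * (-4)
                   = -2.1580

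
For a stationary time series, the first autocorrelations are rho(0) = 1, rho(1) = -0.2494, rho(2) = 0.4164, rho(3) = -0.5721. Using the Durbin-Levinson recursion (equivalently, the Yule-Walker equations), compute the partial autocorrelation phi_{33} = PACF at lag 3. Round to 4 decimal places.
\phi_{33} = -0.5140

The PACF at lag k is phi_{kk}, the last component of the solution
to the Yule-Walker system G_k phi = r_k where
  (G_k)_{ij} = rho(|i - j|), (r_k)_i = rho(i), i,j = 1..k.
Equivalently, Durbin-Levinson gives phi_{kk} iteratively:
  phi_{11} = rho(1)
  phi_{kk} = [rho(k) - sum_{j=1..k-1} phi_{k-1,j} rho(k-j)]
            / [1 - sum_{j=1..k-1} phi_{k-1,j} rho(j)],
  phi_{k,j} = phi_{k-1,j} - phi_{kk} phi_{k-1,k-j},  j = 1..k-1.
Step k = 1:
  phi_11 = rho(1) = -0.2494.
Step k = 2:
  phi_22 = [rho(2) - phi_11 rho(1)] / [1 - phi_11 rho(1)] = [0.4164 - (-0.2494)(-0.2494)] / [1 - (-0.2494)(-0.2494)]
         = 0.35419964 / 0.93779964 = 0.377692.
  Update: phi_21 = phi_11 - phi_22 phi_11 = -0.2494 - (0.377692)(-0.2494) = -0.155204.
Step k = 3:
  phi_33 = [rho(3) - phi_21 rho(2) - phi_22 rho(1)] / [1 - phi_21 rho(1) - phi_22 rho(2)]
    numerator   = -0.5721 - (-0.155204)(0.4164) - (0.377692)(-0.2494) = -0.4132768
    denominator = 1 - (-0.155204)(-0.2494) - (0.377692)(0.4164) = 0.80402119
  phi_33 = -0.4132768 / 0.80402119 = -0.514.
Therefore phi_{33} = -0.5140.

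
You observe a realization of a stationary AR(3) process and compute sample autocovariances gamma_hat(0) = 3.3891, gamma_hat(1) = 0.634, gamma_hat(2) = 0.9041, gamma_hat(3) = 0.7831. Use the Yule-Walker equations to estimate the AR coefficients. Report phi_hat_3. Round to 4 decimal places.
\hat\phi_{3} = 0.1630

The Yule-Walker equations for an AR(p) process read, in matrix form,
  Gamma_p phi = r_p,   with   (Gamma_p)_{ij} = gamma(|i - j|),
                       (r_p)_i = gamma(i),   i,j = 1..p.
Substitute the sample gammas (Toeplitz matrix and right-hand side of size 3):
  Gamma_p = [[3.3891, 0.634, 0.9041], [0.634, 3.3891, 0.634], [0.9041, 0.634, 3.3891]]
  r_p     = [0.634, 0.9041, 0.7831]
Written out (R1..R3):
  (R1) 3.3891 phi_1 + 0.634 phi_2 + 0.9041 phi_3 = 0.634
  (R2) 0.634 phi_1 + 3.3891 phi_2 + 0.634 phi_3 = 0.9041
  (R3) 0.9041 phi_1 + 0.634 phi_2 + 3.3891 phi_3 = 0.7831
Gaussian elimination:
  R2 <- R2 - (0.634/3.3891) R1 = R2 - (0.18707) R1:  3.270497 phi_2 + 0.46487 phi_3 = 0.785497
  R3 <- R3 - (0.9041/3.3891) R1 = R3 - (0.266767) R1:  0.46487 phi_2 + 3.147916 phi_3 = 0.61397
  R3 <- R3 - (0.46487/3.270497) R2 = R3 - (0.14214) R2:  3.081839 phi_3 = 0.502319
Back-substitution:
  phi_hat_3 = 0.502319 / 3.081839 = 0.162993
  phi_hat_2 = (0.785497 - (0.46487)(0.162993)) / 3.270497 = 0.217009
  phi_hat_1 = (0.634 - (0.634)(0.217009) - (0.9041)(0.162993)) / 3.3891 = 0.102993
So phi_hat = [0.1030, 0.2170, 0.1630].
Therefore phi_hat_3 = 0.1630.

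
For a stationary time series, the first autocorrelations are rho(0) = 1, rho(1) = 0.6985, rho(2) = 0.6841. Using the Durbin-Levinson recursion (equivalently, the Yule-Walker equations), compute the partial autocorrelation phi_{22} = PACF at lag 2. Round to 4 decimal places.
\phi_{22} = 0.3831

The PACF at lag k is phi_{kk}, the last component of the solution
to the Yule-Walker system G_k phi = r_k where
  (G_k)_{ij} = rho(|i - j|), (r_k)_i = rho(i), i,j = 1..k.
Equivalently, Durbin-Levinson gives phi_{kk} iteratively:
  phi_{11} = rho(1)
  phi_{kk} = [rho(k) - sum_{j=1..k-1} phi_{k-1,j} rho(k-j)]
            / [1 - sum_{j=1..k-1} phi_{k-1,j} rho(j)],
  phi_{k,j} = phi_{k-1,j} - phi_{kk} phi_{k-1,k-j},  j = 1..k-1.
Step k = 1:
  phi_11 = rho(1) = 0.6985.
Step k = 2:
  phi_22 = [rho(2) - phi_11 rho(1)] / [1 - phi_11 rho(1)] = [0.6841 - (0.6985)(0.6985)] / [1 - (0.6985)(0.6985)]
         = 0.19619775 / 0.51209775 = 0.3831.
Therefore phi_{22} = 0.3831.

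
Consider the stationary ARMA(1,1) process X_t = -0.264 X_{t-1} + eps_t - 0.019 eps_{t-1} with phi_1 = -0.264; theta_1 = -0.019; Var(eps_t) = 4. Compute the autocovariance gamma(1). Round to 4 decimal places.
\gamma(1) = -1.2229

Multiply the model equation by X_{t-k} and take expectations. With theta_0 = psi_0 = 1 and psi_j the MA(infinity) weights, this gives
  gamma(k) - sum_i phi_i gamma(k-i) = c_k,
  c_k = sigma^2 * sum_{j=k..q} theta_j psi_{j-k}   (c_k = 0 for k > q),
using gamma(-m) = gamma(m).
psi-weights needed (psi_j = theta_j + sum_i phi_i psi_{j-i}):
  psi_1 = theta_1 + phi_1 = -0.019 + (-0.264) = -0.283
Right-hand sides:
  c_0 = sigma^2 (1 + theta_1 psi_1) = 4 * (1 + (-0.019)(-0.283)) = 4 * 1.005377 = 4.021508
  c_1 = sigma^2 theta_1 = 4 * (-0.019) = -0.076
  c_2 = 0
Equations for k = 0 and k = 1 (AR order 1):
  gamma(0) = phi_1 gamma(1) + c_0
  gamma(1) = phi_1 gamma(0) + c_1
Substituting the second into the first: gamma(0) (1 - phi_1^2) = c_0 + phi_1 c_1, so
  gamma(0) = (c_0 + phi_1 c_1) / (1 - phi_1^2) = (4.021508 + (-0.264)(-0.076)) / (1 - (-0.264)^2) = 4.041572 / 0.930304 = 4.344356.
  gamma(1) = phi_1 gamma(0) + c_1 = (-0.264)(4.344356) + (-0.076) = -1.22291.
Therefore gamma(1) = -1.2229 (to 4 decimal places).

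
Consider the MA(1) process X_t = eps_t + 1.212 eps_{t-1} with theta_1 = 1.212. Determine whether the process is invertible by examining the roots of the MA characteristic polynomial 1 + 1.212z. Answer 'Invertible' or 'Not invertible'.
\text{Not invertible}

The MA(q) characteristic polynomial is P(z) = 1 + 1.212z.
Invertibility requires all roots to lie outside the unit circle, i.e. |z| > 1 for every root.
This is linear in z: 1 + (1.212) z = 0  =>  z = -1/(1.212) = -0.825083,  |z| = 0.825083.
Moduli of all roots: 0.8251.
All moduli strictly greater than 1? No.
Verdict: Not invertible.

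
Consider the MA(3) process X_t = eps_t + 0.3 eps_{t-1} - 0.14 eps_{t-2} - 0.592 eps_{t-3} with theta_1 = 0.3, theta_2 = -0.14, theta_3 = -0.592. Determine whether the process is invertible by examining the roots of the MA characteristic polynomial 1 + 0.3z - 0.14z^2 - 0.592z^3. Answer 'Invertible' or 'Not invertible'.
\text{Invertible}

The MA(q) characteristic polynomial is P(z) = 1 + 0.3z - 0.14z^2 - 0.592z^3.
Invertibility requires all roots to lie outside the unit circle, i.e. |z| > 1 for every root.
Degree 3: look for a simple real root z0 first, then factor out (1 - z/z0) and solve the remaining quadratic.
Testing z0 = 1.25: P(1.25) = 1 + (0.3)(1.25) + (-0.14)(1.25)^2 + (-0.592)(1.25)^3
  = 1 + (0.375) + (-0.21875) + (-1.15625) = 0.  So z_0 = 1.25 is a root, |z_0| = 1.25.
Divide out the factor (1 - 0.8 z) = (1 - z/z0) (since 1/z0 = 0.8):
  P(z) = (1 - 0.8 z)(1 + (1.1) z + (0.74) z^2)
  [check: z-coef 1.1 - (0.8) = 0.3; z^2-coef 0.74 - (0.8)(1.1) = -0.14; z^3-coef -(0.8)(0.74) = -0.592.]
Remaining roots from the quadratic factor 1 + (1.1) z + (0.74) z^2:
  Set 1 + (1.1) z + (0.74) z^2 = 0, i.e. a z^2 + b z + c = 0 with a = 0.74, b = 1.1, c = 1.
  Discriminant D = b^2 - 4ac = (1.1)^2 - 4*(0.74)*1 = 1.21 - (2.96) = -1.75.
  D < 0, so the roots are the complex-conjugate pair z = (-b +/- i sqrt(-D)) / (2a) = -0.7432 +/- 0.8938i.
  For a conjugate pair |z|^2 = z * conj(z) = (product of roots) = c/a = 1/(0.74) = 1.351351, so |z| = sqrt(1.351351) = 1.1625 for both roots.
Moduli of all roots: 1.2500, 1.1625, 1.1625.
All moduli strictly greater than 1? Yes.
Verdict: Invertible.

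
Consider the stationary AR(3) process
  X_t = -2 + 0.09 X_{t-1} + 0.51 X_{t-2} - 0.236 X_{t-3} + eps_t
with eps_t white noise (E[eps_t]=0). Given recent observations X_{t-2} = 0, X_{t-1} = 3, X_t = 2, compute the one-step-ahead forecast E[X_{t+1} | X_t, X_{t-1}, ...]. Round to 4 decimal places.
E[X_{t+1} \mid \mathcal F_t] = -0.2900

For an AR(p) model X_t = c + sum_i phi_i X_{t-i} + eps_t, the
one-step-ahead conditional mean is
  E[X_{t+1} | X_t, ...] = c + sum_i phi_i X_{t+1-i}.
Substitute known values:
  E[X_{t+1} | ...] = -2 + (0.09) * (2) + (0.51) * (3) + (-0.236) * (0)
                   = -0.2900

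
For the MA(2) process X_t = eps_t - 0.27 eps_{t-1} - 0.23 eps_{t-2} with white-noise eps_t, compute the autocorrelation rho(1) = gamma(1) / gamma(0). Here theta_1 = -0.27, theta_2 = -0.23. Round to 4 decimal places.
\rho(1) = -0.1847

For an MA(q) process with theta_0 = 1, the autocovariance is
  gamma(k) = sigma^2 * sum_{i=0..q-k} theta_i * theta_{i+k},
and rho(k) = gamma(k) / gamma(0). Sigma^2 cancels.
  numerator   = (1)*(-0.27) + (-0.27)*(-0.23) = -0.2079.
  denominator = (1)^2 + (-0.27)^2 + (-0.23)^2 = 1.1258.
  rho(1) = -0.2079 / 1.1258 = -0.1847.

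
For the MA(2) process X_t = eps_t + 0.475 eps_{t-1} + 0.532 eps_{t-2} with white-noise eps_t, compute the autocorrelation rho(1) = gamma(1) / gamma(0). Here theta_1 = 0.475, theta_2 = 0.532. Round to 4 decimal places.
\rho(1) = 0.4824

For an MA(q) process with theta_0 = 1, the autocovariance is
  gamma(k) = sigma^2 * sum_{i=0..q-k} theta_i * theta_{i+k},
and rho(k) = gamma(k) / gamma(0). Sigma^2 cancels.
  numerator   = (1)*(0.475) + (0.475)*(0.532) = 0.7277.
  denominator = (1)^2 + (0.475)^2 + (0.532)^2 = 1.508649.
  rho(1) = 0.7277 / 1.508649 = 0.4824.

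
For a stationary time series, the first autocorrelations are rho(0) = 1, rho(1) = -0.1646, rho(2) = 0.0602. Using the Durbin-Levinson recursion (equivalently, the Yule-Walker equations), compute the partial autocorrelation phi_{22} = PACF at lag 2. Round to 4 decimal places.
\phi_{22} = 0.0340

The PACF at lag k is phi_{kk}, the last component of the solution
to the Yule-Walker system G_k phi = r_k where
  (G_k)_{ij} = rho(|i - j|), (r_k)_i = rho(i), i,j = 1..k.
Equivalently, Durbin-Levinson gives phi_{kk} iteratively:
  phi_{11} = rho(1)
  phi_{kk} = [rho(k) - sum_{j=1..k-1} phi_{k-1,j} rho(k-j)]
            / [1 - sum_{j=1..k-1} phi_{k-1,j} rho(j)],
  phi_{k,j} = phi_{k-1,j} - phi_{kk} phi_{k-1,k-j},  j = 1..k-1.
Step k = 1:
  phi_11 = rho(1) = -0.1646.
Step k = 2:
  phi_22 = [rho(2) - phi_11 rho(1)] / [1 - phi_11 rho(1)] = [0.0602 - (-0.1646)(-0.1646)] / [1 - (-0.1646)(-0.1646)]
         = 0.03310684 / 0.97290684 = 0.034.
Therefore phi_{22} = 0.0340.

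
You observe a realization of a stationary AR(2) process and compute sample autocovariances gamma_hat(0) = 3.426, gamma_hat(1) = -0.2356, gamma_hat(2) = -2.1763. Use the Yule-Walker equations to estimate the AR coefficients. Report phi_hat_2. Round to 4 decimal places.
\hat\phi_{2} = -0.6430

The Yule-Walker equations for an AR(p) process read, in matrix form,
  Gamma_p phi = r_p,   with   (Gamma_p)_{ij} = gamma(|i - j|),
                       (r_p)_i = gamma(i),   i,j = 1..p.
Substitute the sample gammas (Toeplitz matrix and right-hand side of size 2):
  Gamma_p = [[3.426, -0.2356], [-0.2356, 3.426]]
  r_p     = [-0.2356, -2.1763]
Written out:
  3.426 phi_1 - 0.2356 phi_2 = -0.2356
  -0.2356 phi_1 + 3.426 phi_2 = -2.1763
Solve by Cramer's rule:
  det = gamma(0)^2 - gamma(1)^2 = (3.426)^2 - (-0.2356)^2 = 11.737476 - 0.05550736 = 11.68196864
  phi_hat_1 = [gamma(1) gamma(0) - gamma(1) gamma(2)] / det = [(-0.2356)(3.426) - (-0.2356)(-2.1763)] / 11.68196864 = -1.31990188 / 11.68196864 = -0.113
  phi_hat_2 = [gamma(0) gamma(2) - gamma(1)^2] / det = [(3.426)(-2.1763) - (-0.2356)^2] / 11.68196864 = -7.51151116 / 11.68196864 = -0.643
So phi_hat = [-0.1130, -0.6430].
Therefore phi_hat_2 = -0.6430.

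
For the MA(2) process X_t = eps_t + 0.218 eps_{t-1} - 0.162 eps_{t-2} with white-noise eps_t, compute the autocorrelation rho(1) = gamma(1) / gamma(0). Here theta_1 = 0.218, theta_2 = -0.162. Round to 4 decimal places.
\rho(1) = 0.1701

For an MA(q) process with theta_0 = 1, the autocovariance is
  gamma(k) = sigma^2 * sum_{i=0..q-k} theta_i * theta_{i+k},
and rho(k) = gamma(k) / gamma(0). Sigma^2 cancels.
  numerator   = (1)*(0.218) + (0.218)*(-0.162) = 0.182684.
  denominator = (1)^2 + (0.218)^2 + (-0.162)^2 = 1.073768.
  rho(1) = 0.182684 / 1.073768 = 0.1701.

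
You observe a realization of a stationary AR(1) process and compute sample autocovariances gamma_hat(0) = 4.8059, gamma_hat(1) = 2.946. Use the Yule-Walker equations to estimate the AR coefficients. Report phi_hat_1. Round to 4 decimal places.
\hat\phi_{1} = 0.6130

The Yule-Walker equations for an AR(p) process read, in matrix form,
  Gamma_p phi = r_p,   with   (Gamma_p)_{ij} = gamma(|i - j|),
                       (r_p)_i = gamma(i),   i,j = 1..p.
Substitute the sample gammas (Toeplitz matrix and right-hand side of size 1):
  Gamma_p = [[4.8059]]
  r_p     = [2.946]
With p = 1 this is the single equation gamma(0) phi_1 = gamma(1):
  phi_hat_1 = gamma(1) / gamma(0) = 2.946 / 4.8059 = 0.6130.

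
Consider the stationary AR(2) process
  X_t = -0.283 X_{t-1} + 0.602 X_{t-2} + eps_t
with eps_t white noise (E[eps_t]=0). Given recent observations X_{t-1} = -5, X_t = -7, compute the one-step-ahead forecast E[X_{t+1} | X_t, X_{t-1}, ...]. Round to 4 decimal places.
E[X_{t+1} \mid \mathcal F_t] = -1.0290

For an AR(p) model X_t = c + sum_i phi_i X_{t-i} + eps_t, the
one-step-ahead conditional mean is
  E[X_{t+1} | X_t, ...] = c + sum_i phi_i X_{t+1-i}.
Substitute known values:
  E[X_{t+1} | ...] = (-0.283) * (-7) + (0.602) * (-5)
                   = -1.0290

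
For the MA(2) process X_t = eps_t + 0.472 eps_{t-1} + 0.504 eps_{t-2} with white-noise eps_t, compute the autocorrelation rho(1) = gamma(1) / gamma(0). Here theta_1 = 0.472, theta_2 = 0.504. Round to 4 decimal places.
\rho(1) = 0.4807

For an MA(q) process with theta_0 = 1, the autocovariance is
  gamma(k) = sigma^2 * sum_{i=0..q-k} theta_i * theta_{i+k},
and rho(k) = gamma(k) / gamma(0). Sigma^2 cancels.
  numerator   = (1)*(0.472) + (0.472)*(0.504) = 0.709888.
  denominator = (1)^2 + (0.472)^2 + (0.504)^2 = 1.4768.
  rho(1) = 0.709888 / 1.4768 = 0.4807.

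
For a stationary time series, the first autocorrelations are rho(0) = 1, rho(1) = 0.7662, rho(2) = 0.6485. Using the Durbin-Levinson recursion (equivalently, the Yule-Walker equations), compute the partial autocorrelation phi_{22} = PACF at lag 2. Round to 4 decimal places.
\phi_{22} = 0.1488

The PACF at lag k is phi_{kk}, the last component of the solution
to the Yule-Walker system G_k phi = r_k where
  (G_k)_{ij} = rho(|i - j|), (r_k)_i = rho(i), i,j = 1..k.
Equivalently, Durbin-Levinson gives phi_{kk} iteratively:
  phi_{11} = rho(1)
  phi_{kk} = [rho(k) - sum_{j=1..k-1} phi_{k-1,j} rho(k-j)]
            / [1 - sum_{j=1..k-1} phi_{k-1,j} rho(j)],
  phi_{k,j} = phi_{k-1,j} - phi_{kk} phi_{k-1,k-j},  j = 1..k-1.
Step k = 1:
  phi_11 = rho(1) = 0.7662.
Step k = 2:
  phi_22 = [rho(2) - phi_11 rho(1)] / [1 - phi_11 rho(1)] = [0.6485 - (0.7662)(0.7662)] / [1 - (0.7662)(0.7662)]
         = 0.06143756 / 0.41293756 = 0.1488.
Therefore phi_{22} = 0.1488.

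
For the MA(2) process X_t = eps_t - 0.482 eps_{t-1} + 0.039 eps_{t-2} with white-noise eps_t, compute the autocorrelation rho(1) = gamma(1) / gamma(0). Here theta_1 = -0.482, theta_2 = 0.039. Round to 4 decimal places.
\rho(1) = -0.4059

For an MA(q) process with theta_0 = 1, the autocovariance is
  gamma(k) = sigma^2 * sum_{i=0..q-k} theta_i * theta_{i+k},
and rho(k) = gamma(k) / gamma(0). Sigma^2 cancels.
  numerator   = (1)*(-0.482) + (-0.482)*(0.039) = -0.500798.
  denominator = (1)^2 + (-0.482)^2 + (0.039)^2 = 1.233845.
  rho(1) = -0.500798 / 1.233845 = -0.4059.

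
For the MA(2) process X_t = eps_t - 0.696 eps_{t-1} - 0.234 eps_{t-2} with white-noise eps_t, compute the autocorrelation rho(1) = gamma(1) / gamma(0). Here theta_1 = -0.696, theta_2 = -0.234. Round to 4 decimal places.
\rho(1) = -0.3464

For an MA(q) process with theta_0 = 1, the autocovariance is
  gamma(k) = sigma^2 * sum_{i=0..q-k} theta_i * theta_{i+k},
and rho(k) = gamma(k) / gamma(0). Sigma^2 cancels.
  numerator   = (1)*(-0.696) + (-0.696)*(-0.234) = -0.533136.
  denominator = (1)^2 + (-0.696)^2 + (-0.234)^2 = 1.539172.
  rho(1) = -0.533136 / 1.539172 = -0.3464.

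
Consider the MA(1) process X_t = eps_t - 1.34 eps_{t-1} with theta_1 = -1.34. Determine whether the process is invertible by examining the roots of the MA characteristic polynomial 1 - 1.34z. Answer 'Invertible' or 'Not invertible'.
\text{Not invertible}

The MA(q) characteristic polynomial is P(z) = 1 - 1.34z.
Invertibility requires all roots to lie outside the unit circle, i.e. |z| > 1 for every root.
This is linear in z: 1 + (-1.34) z = 0  =>  z = -1/(-1.34) = 0.746269,  |z| = 0.746269.
Moduli of all roots: 0.7463.
All moduli strictly greater than 1? No.
Verdict: Not invertible.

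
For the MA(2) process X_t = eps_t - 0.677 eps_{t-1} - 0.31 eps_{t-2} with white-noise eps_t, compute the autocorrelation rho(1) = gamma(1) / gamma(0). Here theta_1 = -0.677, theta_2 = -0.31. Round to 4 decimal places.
\rho(1) = -0.3005

For an MA(q) process with theta_0 = 1, the autocovariance is
  gamma(k) = sigma^2 * sum_{i=0..q-k} theta_i * theta_{i+k},
and rho(k) = gamma(k) / gamma(0). Sigma^2 cancels.
  numerator   = (1)*(-0.677) + (-0.677)*(-0.31) = -0.46713.
  denominator = (1)^2 + (-0.677)^2 + (-0.31)^2 = 1.554429.
  rho(1) = -0.46713 / 1.554429 = -0.3005.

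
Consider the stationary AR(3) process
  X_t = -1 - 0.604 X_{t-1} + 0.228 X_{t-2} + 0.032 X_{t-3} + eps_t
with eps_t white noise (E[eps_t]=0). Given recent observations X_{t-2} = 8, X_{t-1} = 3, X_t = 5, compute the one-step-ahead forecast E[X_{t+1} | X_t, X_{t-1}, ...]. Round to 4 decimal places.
E[X_{t+1} \mid \mathcal F_t] = -3.0800

For an AR(p) model X_t = c + sum_i phi_i X_{t-i} + eps_t, the
one-step-ahead conditional mean is
  E[X_{t+1} | X_t, ...] = c + sum_i phi_i X_{t+1-i}.
Substitute known values:
  E[X_{t+1} | ...] = -1 + (-0.604) * (5) + (0.228) * (3) + (0.032) * (8)
                   = -3.0800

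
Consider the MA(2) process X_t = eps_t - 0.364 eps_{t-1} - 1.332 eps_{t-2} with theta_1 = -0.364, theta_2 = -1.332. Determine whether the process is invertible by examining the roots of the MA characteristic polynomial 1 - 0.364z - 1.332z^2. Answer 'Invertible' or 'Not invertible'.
\text{Not invertible}

The MA(q) characteristic polynomial is P(z) = 1 - 0.364z - 1.332z^2.
Invertibility requires all roots to lie outside the unit circle, i.e. |z| > 1 for every root.
Set 1 + (-0.364) z + (-1.332) z^2 = 0, i.e. a z^2 + b z + c = 0 with a = -1.332, b = -0.364, c = 1.
Discriminant D = b^2 - 4ac = (-0.364)^2 - 4*(-1.332)*1 = 0.132496 - (-5.328) = 5.460496.
D >= 0, so the roots are real: z = (-b +/- sqrt(D)) / (2a) = (0.364 +/- 2.33677) / (-2.664).
  z_1 = (0.364 + 2.33677) / (-2.664) = -1.0138,   |z_1| = 1.0138.
  z_2 = (0.364 - 2.33677) / (-2.664) = 0.7405,   |z_2| = 0.7405.
Moduli of all roots: 1.0138, 0.7405.
All moduli strictly greater than 1? No.
Verdict: Not invertible.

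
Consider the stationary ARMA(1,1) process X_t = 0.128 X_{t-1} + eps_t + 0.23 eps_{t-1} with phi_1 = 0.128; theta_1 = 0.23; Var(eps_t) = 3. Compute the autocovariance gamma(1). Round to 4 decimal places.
\gamma(1) = 1.1240

Multiply the model equation by X_{t-k} and take expectations. With theta_0 = psi_0 = 1 and psi_j the MA(infinity) weights, this gives
  gamma(k) - sum_i phi_i gamma(k-i) = c_k,
  c_k = sigma^2 * sum_{j=k..q} theta_j psi_{j-k}   (c_k = 0 for k > q),
using gamma(-m) = gamma(m).
psi-weights needed (psi_j = theta_j + sum_i phi_i psi_{j-i}):
  psi_1 = theta_1 + phi_1 = 0.23 + (0.128) = 0.358
Right-hand sides:
  c_0 = sigma^2 (1 + theta_1 psi_1) = 3 * (1 + (0.23)(0.358)) = 3 * 1.08234 = 3.24702
  c_1 = sigma^2 theta_1 = 3 * (0.23) = 0.69
  c_2 = 0
Equations for k = 0 and k = 1 (AR order 1):
  gamma(0) = phi_1 gamma(1) + c_0
  gamma(1) = phi_1 gamma(0) + c_1
Substituting the second into the first: gamma(0) (1 - phi_1^2) = c_0 + phi_1 c_1, so
  gamma(0) = (c_0 + phi_1 c_1) / (1 - phi_1^2) = (3.24702 + (0.128)(0.69)) / (1 - (0.128)^2) = 3.33534 / 0.983616 = 3.390896.
  gamma(1) = phi_1 gamma(0) + c_1 = (0.128)(3.390896) + (0.69) = 1.124035.
Therefore gamma(1) = 1.1240 (to 4 decimal places).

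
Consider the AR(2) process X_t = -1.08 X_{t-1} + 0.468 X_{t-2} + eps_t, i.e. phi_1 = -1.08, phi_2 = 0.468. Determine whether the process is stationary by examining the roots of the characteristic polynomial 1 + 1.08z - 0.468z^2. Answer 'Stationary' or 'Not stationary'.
\text{Not stationary}

The AR(p) characteristic polynomial is P(z) = 1 + 1.08z - 0.468z^2.
Stationarity requires all roots to lie outside the unit circle, i.e. |z| > 1 for every root.
Set 1 + (1.08) z + (-0.468) z^2 = 0, i.e. a z^2 + b z + c = 0 with a = -0.468, b = 1.08, c = 1.
Discriminant D = b^2 - 4ac = (1.08)^2 - 4*(-0.468)*1 = 1.1664 - (-1.872) = 3.0384.
D >= 0, so the roots are real: z = (-b +/- sqrt(D)) / (2a) = (-1.08 +/- 1.743101) / (-0.936).
  z_1 = (-1.08 + 1.743101) / (-0.936) = -0.7084,   |z_1| = 0.7084.
  z_2 = (-1.08 - 1.743101) / (-0.936) = 3.0161,   |z_2| = 3.0161.
Moduli of all roots: 0.7084, 3.0161.
All moduli strictly greater than 1? No.
Verdict: Not stationary.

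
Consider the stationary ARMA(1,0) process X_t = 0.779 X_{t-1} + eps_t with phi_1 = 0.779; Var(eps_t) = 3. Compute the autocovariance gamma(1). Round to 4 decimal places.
\gamma(1) = 5.9442

Multiply the model equation by X_{t-k} and take expectations. With theta_0 = psi_0 = 1 and psi_j the MA(infinity) weights, this gives
  gamma(k) - sum_i phi_i gamma(k-i) = c_k,
  c_k = sigma^2 * sum_{j=k..q} theta_j psi_{j-k}   (c_k = 0 for k > q),
using gamma(-m) = gamma(m).
Pure AR (q = 0): c_0 = sigma^2 = 3, c_k = 0 for k >= 1.
Equations for k = 0 and k = 1 (AR order 1):
  gamma(0) = phi_1 gamma(1) + c_0
  gamma(1) = phi_1 gamma(0) + c_1
Substituting the second into the first: gamma(0) (1 - phi_1^2) = c_0 + phi_1 c_1, so
  gamma(0) = c_0 / (1 - phi_1^2) = 3 / (1 - (0.779)^2) = 3 / 0.393159 = 7.630501.
  gamma(1) = phi_1 gamma(0) = (0.779)(7.630501) = 5.94416.
Therefore gamma(1) = 5.9442 (to 4 decimal places).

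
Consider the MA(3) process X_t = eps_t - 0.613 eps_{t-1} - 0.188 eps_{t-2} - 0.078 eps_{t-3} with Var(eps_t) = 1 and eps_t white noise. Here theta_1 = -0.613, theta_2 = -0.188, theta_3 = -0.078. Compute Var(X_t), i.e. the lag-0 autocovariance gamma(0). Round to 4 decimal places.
\gamma(0) = 1.4172

For an MA(q) process X_t = eps_t + sum_i theta_i eps_{t-i} with
Var(eps_t) = sigma^2, the variance is
  gamma(0) = sigma^2 * (1 + sum_i theta_i^2).
  sum_i theta_i^2 = (-0.613)^2 + (-0.188)^2 + (-0.078)^2 = 0.375769 + 0.035344 + 0.006084 = 0.417197.
  gamma(0) = 1 * (1 + 0.417197) = 1 * 1.417197 = 1.417197, which rounds to 1.4172.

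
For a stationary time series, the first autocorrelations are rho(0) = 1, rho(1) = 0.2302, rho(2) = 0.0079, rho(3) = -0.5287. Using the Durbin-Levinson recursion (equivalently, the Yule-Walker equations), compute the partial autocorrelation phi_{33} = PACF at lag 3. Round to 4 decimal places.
\phi_{33} = -0.5500

The PACF at lag k is phi_{kk}, the last component of the solution
to the Yule-Walker system G_k phi = r_k where
  (G_k)_{ij} = rho(|i - j|), (r_k)_i = rho(i), i,j = 1..k.
Equivalently, Durbin-Levinson gives phi_{kk} iteratively:
  phi_{11} = rho(1)
  phi_{kk} = [rho(k) - sum_{j=1..k-1} phi_{k-1,j} rho(k-j)]
            / [1 - sum_{j=1..k-1} phi_{k-1,j} rho(j)],
  phi_{k,j} = phi_{k-1,j} - phi_{kk} phi_{k-1,k-j},  j = 1..k-1.
Step k = 1:
  phi_11 = rho(1) = 0.2302.
Step k = 2:
  phi_22 = [rho(2) - phi_11 rho(1)] / [1 - phi_11 rho(1)] = [0.0079 - (0.2302)(0.2302)] / [1 - (0.2302)(0.2302)]
         = -0.04509204 / 0.94700796 = -0.047615.
  Update: phi_21 = phi_11 - phi_22 phi_11 = 0.2302 - (-0.047615)(0.2302) = 0.241161.
Step k = 3:
  phi_33 = [rho(3) - phi_21 rho(2) - phi_22 rho(1)] / [1 - phi_21 rho(1) - phi_22 rho(2)]
    numerator   = -0.5287 - (0.241161)(0.0079) - (-0.047615)(0.2302) = -0.51964414
    denominator = 1 - (0.241161)(0.2302) - (-0.047615)(0.0079) = 0.94486089
  phi_33 = -0.51964414 / 0.94486089 = -0.55.
Therefore phi_{33} = -0.5500.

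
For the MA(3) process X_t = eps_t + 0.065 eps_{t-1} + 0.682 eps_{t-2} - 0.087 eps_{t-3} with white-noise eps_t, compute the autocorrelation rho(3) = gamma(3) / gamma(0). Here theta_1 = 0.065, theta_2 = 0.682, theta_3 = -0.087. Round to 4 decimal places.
\rho(3) = -0.0589

For an MA(q) process with theta_0 = 1, the autocovariance is
  gamma(k) = sigma^2 * sum_{i=0..q-k} theta_i * theta_{i+k},
and rho(k) = gamma(k) / gamma(0). Sigma^2 cancels.
  numerator   = (1)*(-0.087) = -0.087.
  denominator = (1)^2 + (0.065)^2 + (0.682)^2 + (-0.087)^2 = 1.476918.
  rho(3) = -0.087 / 1.476918 = -0.0589.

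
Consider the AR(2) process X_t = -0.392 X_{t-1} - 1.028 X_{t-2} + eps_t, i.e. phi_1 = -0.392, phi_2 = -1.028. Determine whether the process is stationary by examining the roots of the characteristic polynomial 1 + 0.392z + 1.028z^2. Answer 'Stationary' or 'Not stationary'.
\text{Not stationary}

The AR(p) characteristic polynomial is P(z) = 1 + 0.392z + 1.028z^2.
Stationarity requires all roots to lie outside the unit circle, i.e. |z| > 1 for every root.
Set 1 + (0.392) z + (1.028) z^2 = 0, i.e. a z^2 + b z + c = 0 with a = 1.028, b = 0.392, c = 1.
Discriminant D = b^2 - 4ac = (0.392)^2 - 4*(1.028)*1 = 0.153664 - (4.112) = -3.958336.
D < 0, so the roots are the complex-conjugate pair z = (-b +/- i sqrt(-D)) / (2a) = -0.1907 +/- 0.9677i.
For a conjugate pair |z|^2 = z * conj(z) = (product of roots) = c/a = 1/(1.028) = 0.972763, so |z| = sqrt(0.972763) = 0.9863 for both roots.
Moduli of all roots: 0.9863, 0.9863.
All moduli strictly greater than 1? No.
Verdict: Not stationary.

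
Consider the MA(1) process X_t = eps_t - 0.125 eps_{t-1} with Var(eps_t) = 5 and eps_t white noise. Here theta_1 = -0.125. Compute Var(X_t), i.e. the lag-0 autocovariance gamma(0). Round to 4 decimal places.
\gamma(0) = 5.0781

For an MA(q) process X_t = eps_t + sum_i theta_i eps_{t-i} with
Var(eps_t) = sigma^2, the variance is
  gamma(0) = sigma^2 * (1 + sum_i theta_i^2).
  sum_i theta_i^2 = (-0.125)^2 = 0.015625.
  gamma(0) = 5 * (1 + 0.015625) = 5 * 1.015625 = 5.078125, which rounds to 5.0781.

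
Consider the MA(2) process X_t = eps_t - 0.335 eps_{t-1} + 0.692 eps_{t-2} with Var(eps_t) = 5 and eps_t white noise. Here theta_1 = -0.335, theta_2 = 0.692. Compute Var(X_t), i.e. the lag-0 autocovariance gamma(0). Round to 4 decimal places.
\gamma(0) = 7.9554

For an MA(q) process X_t = eps_t + sum_i theta_i eps_{t-i} with
Var(eps_t) = sigma^2, the variance is
  gamma(0) = sigma^2 * (1 + sum_i theta_i^2).
  sum_i theta_i^2 = (-0.335)^2 + (0.692)^2 = 0.112225 + 0.478864 = 0.591089.
  gamma(0) = 5 * (1 + 0.591089) = 5 * 1.591089 = 7.955445, which rounds to 7.9554.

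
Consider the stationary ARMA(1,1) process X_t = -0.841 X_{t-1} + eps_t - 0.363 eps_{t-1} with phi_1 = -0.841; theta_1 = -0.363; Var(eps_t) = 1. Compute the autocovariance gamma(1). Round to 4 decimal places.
\gamma(1) = -5.3688

Multiply the model equation by X_{t-k} and take expectations. With theta_0 = psi_0 = 1 and psi_j the MA(infinity) weights, this gives
  gamma(k) - sum_i phi_i gamma(k-i) = c_k,
  c_k = sigma^2 * sum_{j=k..q} theta_j psi_{j-k}   (c_k = 0 for k > q),
using gamma(-m) = gamma(m).
psi-weights needed (psi_j = theta_j + sum_i phi_i psi_{j-i}):
  psi_1 = theta_1 + phi_1 = -0.363 + (-0.841) = -1.204
Right-hand sides:
  c_0 = sigma^2 (1 + theta_1 psi_1) = 1 * (1 + (-0.363)(-1.204)) = 1 * 1.437052 = 1.437052
  c_1 = sigma^2 theta_1 = 1 * (-0.363) = -0.363
  c_2 = 0
Equations for k = 0 and k = 1 (AR order 1):
  gamma(0) = phi_1 gamma(1) + c_0
  gamma(1) = phi_1 gamma(0) + c_1
Substituting the second into the first: gamma(0) (1 - phi_1^2) = c_0 + phi_1 c_1, so
  gamma(0) = (c_0 + phi_1 c_1) / (1 - phi_1^2) = (1.437052 + (-0.841)(-0.363)) / (1 - (-0.841)^2) = 1.742335 / 0.292719 = 5.952244.
  gamma(1) = phi_1 gamma(0) + c_1 = (-0.841)(5.952244) + (-0.363) = -5.368837.
Therefore gamma(1) = -5.3688 (to 4 decimal places).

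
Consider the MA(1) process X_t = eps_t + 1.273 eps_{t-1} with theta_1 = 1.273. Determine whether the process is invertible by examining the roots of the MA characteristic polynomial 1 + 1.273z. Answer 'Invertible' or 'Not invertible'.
\text{Not invertible}

The MA(q) characteristic polynomial is P(z) = 1 + 1.273z.
Invertibility requires all roots to lie outside the unit circle, i.e. |z| > 1 for every root.
This is linear in z: 1 + (1.273) z = 0  =>  z = -1/(1.273) = -0.785546,  |z| = 0.785546.
Moduli of all roots: 0.7855.
All moduli strictly greater than 1? No.
Verdict: Not invertible.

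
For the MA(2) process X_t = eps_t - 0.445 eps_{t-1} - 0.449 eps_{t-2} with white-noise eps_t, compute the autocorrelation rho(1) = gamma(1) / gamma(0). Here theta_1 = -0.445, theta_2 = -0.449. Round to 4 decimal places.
\rho(1) = -0.1752

For an MA(q) process with theta_0 = 1, the autocovariance is
  gamma(k) = sigma^2 * sum_{i=0..q-k} theta_i * theta_{i+k},
and rho(k) = gamma(k) / gamma(0). Sigma^2 cancels.
  numerator   = (1)*(-0.445) + (-0.445)*(-0.449) = -0.245195.
  denominator = (1)^2 + (-0.445)^2 + (-0.449)^2 = 1.399626.
  rho(1) = -0.245195 / 1.399626 = -0.1752.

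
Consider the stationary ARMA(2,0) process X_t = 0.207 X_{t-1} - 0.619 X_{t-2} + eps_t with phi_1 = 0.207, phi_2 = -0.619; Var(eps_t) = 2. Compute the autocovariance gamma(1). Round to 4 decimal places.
\gamma(1) = 0.4214

Multiply the model equation by X_{t-k} and take expectations. With theta_0 = psi_0 = 1 and psi_j the MA(infinity) weights, this gives
  gamma(k) - sum_i phi_i gamma(k-i) = c_k,
  c_k = sigma^2 * sum_{j=k..q} theta_j psi_{j-k}   (c_k = 0 for k > q),
using gamma(-m) = gamma(m).
Pure AR (q = 0): c_0 = sigma^2 = 2, c_k = 0 for k >= 1.
Equations for k = 0, 1, 2 (AR order 2, c_2 = 0):
  (E0) gamma(0) = phi_1 gamma(1) + phi_2 gamma(2) + c_0
  (E1) gamma(1) = phi_1 gamma(0) + phi_2 gamma(1) + c_1
  (E2) gamma(2) = phi_1 gamma(1) + phi_2 gamma(0)
From (E1): gamma(1) = A gamma(0) + B with
  A = phi_1 / (1 - phi_2) = 0.207 / 1.619 = 0.127857,   B = c_1 / (1 - phi_2) = 0 / 1.619 = 0.
Insert (E2) into (E0): gamma(0) (1 - phi_2^2) = phi_1 (1 + phi_2) gamma(1) + c_0.
  phi_1 (1 + phi_2) = (0.207)(0.381) = 0.078867,   1 - phi_2^2 = 0.616839.
Replace gamma(1) by A gamma(0) + B and collect gamma(0):
  gamma(0) [0.616839 - (0.078867)(0.127857)] = c_0 = 2
  gamma(0) * 0.606755 = 2
  gamma(0) = 2 / 0.606755 = 3.296222.
  gamma(1) = A gamma(0) = (0.127857)(3.296222) = 0.421444.
Therefore gamma(1) = 0.4214 (to 4 decimal places).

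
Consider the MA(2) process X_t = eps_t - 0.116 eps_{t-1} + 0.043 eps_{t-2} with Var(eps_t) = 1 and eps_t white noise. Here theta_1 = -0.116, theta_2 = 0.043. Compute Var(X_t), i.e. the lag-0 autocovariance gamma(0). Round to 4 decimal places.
\gamma(0) = 1.0153

For an MA(q) process X_t = eps_t + sum_i theta_i eps_{t-i} with
Var(eps_t) = sigma^2, the variance is
  gamma(0) = sigma^2 * (1 + sum_i theta_i^2).
  sum_i theta_i^2 = (-0.116)^2 + (0.043)^2 = 0.013456 + 0.001849 = 0.015305.
  gamma(0) = 1 * (1 + 0.015305) = 1 * 1.015305 = 1.015305, which rounds to 1.0153.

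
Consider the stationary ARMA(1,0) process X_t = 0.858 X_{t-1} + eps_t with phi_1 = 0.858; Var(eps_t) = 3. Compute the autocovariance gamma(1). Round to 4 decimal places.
\gamma(1) = 9.7561

Multiply the model equation by X_{t-k} and take expectations. With theta_0 = psi_0 = 1 and psi_j the MA(infinity) weights, this gives
  gamma(k) - sum_i phi_i gamma(k-i) = c_k,
  c_k = sigma^2 * sum_{j=k..q} theta_j psi_{j-k}   (c_k = 0 for k > q),
using gamma(-m) = gamma(m).
Pure AR (q = 0): c_0 = sigma^2 = 3, c_k = 0 for k >= 1.
Equations for k = 0 and k = 1 (AR order 1):
  gamma(0) = phi_1 gamma(1) + c_0
  gamma(1) = phi_1 gamma(0) + c_1
Substituting the second into the first: gamma(0) (1 - phi_1^2) = c_0 + phi_1 c_1, so
  gamma(0) = c_0 / (1 - phi_1^2) = 3 / (1 - (0.858)^2) = 3 / 0.263836 = 11.3707.
  gamma(1) = phi_1 gamma(0) = (0.858)(11.3707) = 9.756061.
Therefore gamma(1) = 9.7561 (to 4 decimal places).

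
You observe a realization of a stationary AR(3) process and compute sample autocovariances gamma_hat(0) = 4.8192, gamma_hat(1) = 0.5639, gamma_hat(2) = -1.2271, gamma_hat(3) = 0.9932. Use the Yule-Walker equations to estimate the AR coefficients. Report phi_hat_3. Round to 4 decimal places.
\hat\phi_{3} = 0.3020

The Yule-Walker equations for an AR(p) process read, in matrix form,
  Gamma_p phi = r_p,   with   (Gamma_p)_{ij} = gamma(|i - j|),
                       (r_p)_i = gamma(i),   i,j = 1..p.
Substitute the sample gammas (Toeplitz matrix and right-hand side of size 3):
  Gamma_p = [[4.8192, 0.5639, -1.2271], [0.5639, 4.8192, 0.5639], [-1.2271, 0.5639, 4.8192]]
  r_p     = [0.5639, -1.2271, 0.9932]
Written out (R1..R3):
  (R1) 4.8192 phi_1 + 0.5639 phi_2 - 1.2271 phi_3 = 0.5639
  (R2) 0.5639 phi_1 + 4.8192 phi_2 + 0.5639 phi_3 = -1.2271
  (R3) -1.2271 phi_1 + 0.5639 phi_2 + 4.8192 phi_3 = 0.9932
Gaussian elimination:
  R2 <- R2 - (0.5639/4.8192) R1 = R2 - (0.117011) R1:  4.753217 phi_2 + 0.707484 phi_3 = -1.293083
  R3 <- R3 - (-1.2271/4.8192) R1 = R3 - (-0.254627) R1:  0.707484 phi_2 + 4.506747 phi_3 = 1.136784
  R3 <- R3 - (0.707484/4.753217) R2 = R3 - (0.148843) R2:  4.401443 phi_3 = 1.329251
Back-substitution:
  phi_hat_3 = 1.329251 / 4.401443 = 0.302003
  phi_hat_2 = (-1.293083 - (0.707484)(0.302003)) / 4.753217 = -0.316995
  phi_hat_1 = (0.5639 - (0.5639)(-0.316995) - (-1.2271)(0.302003)) / 4.8192 = 0.231001
So phi_hat = [0.2310, -0.3170, 0.3020].
Therefore phi_hat_3 = 0.3020.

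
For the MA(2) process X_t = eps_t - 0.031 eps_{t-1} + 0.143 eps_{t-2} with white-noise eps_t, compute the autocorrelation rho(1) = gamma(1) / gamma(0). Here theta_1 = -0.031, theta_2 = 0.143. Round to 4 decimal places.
\rho(1) = -0.0347

For an MA(q) process with theta_0 = 1, the autocovariance is
  gamma(k) = sigma^2 * sum_{i=0..q-k} theta_i * theta_{i+k},
and rho(k) = gamma(k) / gamma(0). Sigma^2 cancels.
  numerator   = (1)*(-0.031) + (-0.031)*(0.143) = -0.035433.
  denominator = (1)^2 + (-0.031)^2 + (0.143)^2 = 1.02141.
  rho(1) = -0.035433 / 1.02141 = -0.0347.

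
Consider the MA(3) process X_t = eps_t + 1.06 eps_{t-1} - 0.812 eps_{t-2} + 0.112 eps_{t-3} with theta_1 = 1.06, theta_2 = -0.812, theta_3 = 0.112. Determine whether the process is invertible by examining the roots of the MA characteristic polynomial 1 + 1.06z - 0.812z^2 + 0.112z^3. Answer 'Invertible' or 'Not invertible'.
\text{Not invertible}

The MA(q) characteristic polynomial is P(z) = 1 + 1.06z - 0.812z^2 + 0.112z^3.
Invertibility requires all roots to lie outside the unit circle, i.e. |z| > 1 for every root.
Degree 3: look for a simple real root z0 first, then factor out (1 - z/z0) and solve the remaining quadratic.
Testing z0 = 5: P(5) = 1 + (1.06)(5) + (-0.812)(5)^2 + (0.112)(5)^3
  = 1 + (5.3) + (-20.3) + (14) = 0.  So z_0 = 5 is a root, |z_0| = 5.
Divide out the factor (1 - 0.2 z) = (1 - z/z0) (since 1/z0 = 0.2):
  P(z) = (1 - 0.2 z)(1 + (1.26) z + (-0.56) z^2)
  [check: z-coef 1.26 - (0.2) = 1.06; z^2-coef -0.56 - (0.2)(1.26) = -0.812; z^3-coef -(0.2)(-0.56) = 0.112.]
Remaining roots from the quadratic factor 1 + (1.26) z + (-0.56) z^2:
  Set 1 + (1.26) z + (-0.56) z^2 = 0, i.e. a z^2 + b z + c = 0 with a = -0.56, b = 1.26, c = 1.
  Discriminant D = b^2 - 4ac = (1.26)^2 - 4*(-0.56)*1 = 1.5876 - (-2.24) = 3.8276.
  D >= 0, so the roots are real: z = (-b +/- sqrt(D)) / (2a) = (-1.26 +/- 1.956425) / (-1.12).
    z_1 = (-1.26 + 1.956425) / (-1.12) = -0.6218,   |z_1| = 0.6218.
    z_2 = (-1.26 - 1.956425) / (-1.12) = 2.8718,   |z_2| = 2.8718.
Moduli of all roots: 5.0000, 0.6218, 2.8718.
All moduli strictly greater than 1? No.
Verdict: Not invertible.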